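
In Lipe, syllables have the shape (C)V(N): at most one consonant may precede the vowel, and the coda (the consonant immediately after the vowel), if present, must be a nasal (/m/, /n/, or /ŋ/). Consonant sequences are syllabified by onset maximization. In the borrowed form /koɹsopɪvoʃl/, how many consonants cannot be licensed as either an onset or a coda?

3

Under (C)V(N), the unsyllabifiable consonants are /ɹ/, /ʃ/, /l/ (only a nasal (/m/, /n/, or /ŋ/) is licensed in coda position; onsets are limited to one consonant).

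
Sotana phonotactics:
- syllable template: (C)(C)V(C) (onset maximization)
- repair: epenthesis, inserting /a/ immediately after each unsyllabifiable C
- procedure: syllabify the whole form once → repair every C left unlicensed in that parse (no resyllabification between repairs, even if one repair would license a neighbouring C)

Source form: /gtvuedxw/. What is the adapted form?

gatvuedxawa

Syllabifying with onset maximization leaves /g/, /x/, /w/ stranded (at most one coda consonant is licensed; onsets may contain at most 2 consonants).
Inserting the epenthetic vowel yields /g/ → /ga/, /x/ → /xa/, /w/ → /wa/.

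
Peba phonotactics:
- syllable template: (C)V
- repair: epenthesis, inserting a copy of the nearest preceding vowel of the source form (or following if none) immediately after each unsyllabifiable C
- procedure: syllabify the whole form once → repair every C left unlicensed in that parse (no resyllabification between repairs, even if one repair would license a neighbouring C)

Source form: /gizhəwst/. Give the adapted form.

The consonants /z/, /w/, /s/, /t/ cannot be parsed into a legal (C)V syllable (no codas are permitted; onsets are limited to one consonant).
Each unlicensed consonant becomes the onset of a new syllable: /z/ → /zi/, /w/ → /wə/, /s/ → /sə/, /t/ → /tə/.

gizihəwəsətə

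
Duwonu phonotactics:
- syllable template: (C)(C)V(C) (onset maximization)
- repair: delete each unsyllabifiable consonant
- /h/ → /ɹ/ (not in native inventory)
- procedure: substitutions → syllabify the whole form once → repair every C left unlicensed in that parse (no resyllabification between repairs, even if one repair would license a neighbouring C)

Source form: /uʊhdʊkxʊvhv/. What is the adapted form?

Substitution: /h/ → /ɹ/, giving /uʊɹdʊkxʊvɹv/.
The consonants /ɹ/, /v/ cannot be parsed into a legal (C)(C)V(C) syllable (at most one coda consonant is licensed; onsets may contain at most 2 consonants).
Deleting the stranded consonants removes /ɹ/, /v/.

uʊɹdʊkxʊv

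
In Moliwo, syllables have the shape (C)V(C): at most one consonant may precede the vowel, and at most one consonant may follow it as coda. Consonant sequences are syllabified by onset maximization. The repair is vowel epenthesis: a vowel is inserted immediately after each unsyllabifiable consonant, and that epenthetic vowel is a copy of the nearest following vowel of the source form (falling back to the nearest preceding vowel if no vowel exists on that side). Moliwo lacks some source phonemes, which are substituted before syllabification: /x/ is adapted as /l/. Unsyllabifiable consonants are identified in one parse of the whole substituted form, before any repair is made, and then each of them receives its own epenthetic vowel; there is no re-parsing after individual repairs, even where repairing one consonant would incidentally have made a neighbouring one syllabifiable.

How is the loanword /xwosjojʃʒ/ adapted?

lowosjojʃoʒo

Substitution: /x/ → /l/, giving /lwosjojʃʒ/.
The consonants /l/, /ʃ/, /ʒ/ cannot be parsed into a legal (C)V(C) syllable (at most one coda consonant is licensed; onsets are limited to one consonant).
Epenthesis after each stranded consonant: /l/ → /lo/, /ʃ/ → /ʃo/, /ʒ/ → /ʒo/.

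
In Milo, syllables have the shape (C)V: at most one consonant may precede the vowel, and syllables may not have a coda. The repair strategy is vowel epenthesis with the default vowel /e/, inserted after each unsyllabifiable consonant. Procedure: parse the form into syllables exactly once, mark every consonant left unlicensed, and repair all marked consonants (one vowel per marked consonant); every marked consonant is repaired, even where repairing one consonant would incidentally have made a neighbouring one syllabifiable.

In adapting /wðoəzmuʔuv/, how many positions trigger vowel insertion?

The unsyllabifiable consonants are /w/, /z/, /v/; each receives one epenthetic vowel.

3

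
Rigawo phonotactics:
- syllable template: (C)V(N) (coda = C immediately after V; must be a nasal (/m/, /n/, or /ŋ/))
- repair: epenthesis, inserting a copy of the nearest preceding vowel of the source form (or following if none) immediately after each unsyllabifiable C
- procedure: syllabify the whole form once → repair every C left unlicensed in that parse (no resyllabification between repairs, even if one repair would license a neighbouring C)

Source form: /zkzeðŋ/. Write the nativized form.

Syllabifying with onset maximization leaves /z/, /k/, /ð/, /ŋ/ stranded (only a nasal (/m/, /n/, or /ŋ/) is licensed in coda position; onsets are limited to one consonant).
Epenthesis after each stranded consonant: /z/ → /ze/, /k/ → /ke/, /ð/ → /ðe/, /ŋ/ → /ŋe/.

zekezeðeŋe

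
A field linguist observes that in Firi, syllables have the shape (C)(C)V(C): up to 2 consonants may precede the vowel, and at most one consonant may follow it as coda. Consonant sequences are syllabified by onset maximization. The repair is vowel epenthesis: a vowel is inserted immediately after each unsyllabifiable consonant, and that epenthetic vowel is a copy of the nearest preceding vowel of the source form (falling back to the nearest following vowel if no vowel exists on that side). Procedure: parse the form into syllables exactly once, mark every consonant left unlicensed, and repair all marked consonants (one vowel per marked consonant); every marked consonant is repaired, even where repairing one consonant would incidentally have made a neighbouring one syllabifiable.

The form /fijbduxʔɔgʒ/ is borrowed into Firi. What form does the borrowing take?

fijbduxʔɔgʒɔ

Under (C)(C)V(C), the unsyllabifiable consonants are /ʒ/ (at most one coda consonant is licensed; onsets may contain at most 2 consonants).
Inserting the epenthetic vowel yields /ʒ/ → /ʒɔ/.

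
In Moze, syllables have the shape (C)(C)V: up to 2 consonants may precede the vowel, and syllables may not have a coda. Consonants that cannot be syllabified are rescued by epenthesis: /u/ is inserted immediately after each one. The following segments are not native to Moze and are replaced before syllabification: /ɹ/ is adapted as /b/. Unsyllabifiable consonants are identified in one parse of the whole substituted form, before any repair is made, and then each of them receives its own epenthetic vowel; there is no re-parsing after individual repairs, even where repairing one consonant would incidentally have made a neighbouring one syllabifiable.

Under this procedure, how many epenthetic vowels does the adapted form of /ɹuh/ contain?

1

After substitution the input is /buh/.
The unsyllabifiable consonants are /h/; each receives one epenthetic vowel.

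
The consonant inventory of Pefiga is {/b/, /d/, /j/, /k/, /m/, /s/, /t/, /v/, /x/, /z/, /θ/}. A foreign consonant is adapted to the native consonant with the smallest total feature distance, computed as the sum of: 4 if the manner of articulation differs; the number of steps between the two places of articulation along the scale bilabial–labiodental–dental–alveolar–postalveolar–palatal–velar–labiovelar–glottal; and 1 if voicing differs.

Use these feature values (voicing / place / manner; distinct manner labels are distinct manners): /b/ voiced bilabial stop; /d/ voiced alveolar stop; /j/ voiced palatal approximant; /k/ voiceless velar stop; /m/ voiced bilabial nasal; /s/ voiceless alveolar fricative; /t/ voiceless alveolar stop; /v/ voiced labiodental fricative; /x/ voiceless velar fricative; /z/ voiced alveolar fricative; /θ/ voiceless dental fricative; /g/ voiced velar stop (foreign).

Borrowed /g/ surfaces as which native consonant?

k

/k/ is closest: same manner (stop), place distance 0 (velar→velar), voicing differs (+1); total 1. Next closest is /d/ at distance 3.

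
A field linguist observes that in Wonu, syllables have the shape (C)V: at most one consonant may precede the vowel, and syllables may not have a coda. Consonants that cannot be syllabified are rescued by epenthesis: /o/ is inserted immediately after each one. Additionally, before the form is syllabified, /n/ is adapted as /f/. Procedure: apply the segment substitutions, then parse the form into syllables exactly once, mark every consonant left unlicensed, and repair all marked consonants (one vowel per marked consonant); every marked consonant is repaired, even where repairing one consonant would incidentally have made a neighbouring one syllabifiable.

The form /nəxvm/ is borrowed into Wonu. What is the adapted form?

fəxovomo

Substitution: /n/ → /f/, giving /fəxvm/.
Syllabifying with onset maximization leaves /x/, /v/, /m/ stranded (no codas are permitted; onsets are limited to one consonant).
Each unlicensed consonant becomes the onset of a new syllable: /x/ → /xo/, /v/ → /vo/, /m/ → /mo/.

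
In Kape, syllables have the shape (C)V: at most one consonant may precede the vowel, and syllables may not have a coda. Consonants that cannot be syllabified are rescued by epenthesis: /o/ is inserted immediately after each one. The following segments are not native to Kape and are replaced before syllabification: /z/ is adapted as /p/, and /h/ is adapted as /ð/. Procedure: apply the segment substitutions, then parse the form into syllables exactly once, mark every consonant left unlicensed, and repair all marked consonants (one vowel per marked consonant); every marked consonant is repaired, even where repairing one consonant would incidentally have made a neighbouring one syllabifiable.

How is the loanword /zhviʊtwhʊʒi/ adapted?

Substitution: /z/ → /p/, /h/ → /ð/, giving /pðviʊtwðʊʒi/.
Syllabifying with onset maximization leaves /p/, /ð/, /t/, /w/ stranded (no codas are permitted; onsets are limited to one consonant).
Epenthesis after each stranded consonant: /p/ → /po/, /ð/ → /ðo/, /t/ → /to/, /w/ → /wo/.

poðoviʊtowoðʊʒi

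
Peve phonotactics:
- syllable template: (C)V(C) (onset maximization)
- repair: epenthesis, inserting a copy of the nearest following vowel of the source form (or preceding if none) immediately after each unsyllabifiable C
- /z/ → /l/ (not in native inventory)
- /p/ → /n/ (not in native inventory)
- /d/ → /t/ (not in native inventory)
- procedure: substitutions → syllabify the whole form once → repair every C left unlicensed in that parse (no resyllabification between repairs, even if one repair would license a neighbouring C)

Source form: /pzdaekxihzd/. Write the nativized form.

nalataekxihliti

Substitution: /p/ → /n/, /z/ → /l/, /d/ → /t/, giving /nltaekxihlt/.
The consonants /n/, /l/, /l/, /t/ cannot be parsed into a legal (C)V(C) syllable (at most one coda consonant is licensed; onsets are limited to one consonant).
Inserting the epenthetic vowel yields /n/ → /na/, /l/ → /la/, /l/ → /li/, /t/ → /ti/.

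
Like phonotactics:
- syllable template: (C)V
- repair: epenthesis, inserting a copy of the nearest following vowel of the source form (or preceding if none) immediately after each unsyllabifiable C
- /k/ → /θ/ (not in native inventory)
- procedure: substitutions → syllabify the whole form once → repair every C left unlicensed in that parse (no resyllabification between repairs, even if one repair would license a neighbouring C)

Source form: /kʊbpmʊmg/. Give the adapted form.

Substitution: /k/ → /θ/, giving /θʊbpmʊmg/.
Under (C)V, the unsyllabifiable consonants are /b/, /p/, /m/, /g/ (no codas are permitted; onsets are limited to one consonant).
Each unlicensed consonant becomes the onset of a new syllable: /b/ → /bʊ/, /p/ → /pʊ/, /m/ → /mʊ/, /g/ → /gʊ/.

θʊbʊpʊmʊmʊgʊ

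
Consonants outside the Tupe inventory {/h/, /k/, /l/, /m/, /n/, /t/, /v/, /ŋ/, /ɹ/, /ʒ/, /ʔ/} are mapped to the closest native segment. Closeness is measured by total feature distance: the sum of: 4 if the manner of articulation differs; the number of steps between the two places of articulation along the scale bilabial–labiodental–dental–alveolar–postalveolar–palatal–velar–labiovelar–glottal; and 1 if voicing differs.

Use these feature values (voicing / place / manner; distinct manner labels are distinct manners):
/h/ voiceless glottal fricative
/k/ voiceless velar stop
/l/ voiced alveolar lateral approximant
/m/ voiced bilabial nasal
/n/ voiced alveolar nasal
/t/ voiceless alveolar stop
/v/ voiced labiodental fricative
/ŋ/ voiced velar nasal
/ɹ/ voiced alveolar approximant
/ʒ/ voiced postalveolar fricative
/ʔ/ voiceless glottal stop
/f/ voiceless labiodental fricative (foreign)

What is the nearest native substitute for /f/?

/v/ is closest: same manner (fricative), place distance 0 (labiodental→labiodental), voicing differs (+1); total 1. Next closest is /ʒ/ at distance 4.

v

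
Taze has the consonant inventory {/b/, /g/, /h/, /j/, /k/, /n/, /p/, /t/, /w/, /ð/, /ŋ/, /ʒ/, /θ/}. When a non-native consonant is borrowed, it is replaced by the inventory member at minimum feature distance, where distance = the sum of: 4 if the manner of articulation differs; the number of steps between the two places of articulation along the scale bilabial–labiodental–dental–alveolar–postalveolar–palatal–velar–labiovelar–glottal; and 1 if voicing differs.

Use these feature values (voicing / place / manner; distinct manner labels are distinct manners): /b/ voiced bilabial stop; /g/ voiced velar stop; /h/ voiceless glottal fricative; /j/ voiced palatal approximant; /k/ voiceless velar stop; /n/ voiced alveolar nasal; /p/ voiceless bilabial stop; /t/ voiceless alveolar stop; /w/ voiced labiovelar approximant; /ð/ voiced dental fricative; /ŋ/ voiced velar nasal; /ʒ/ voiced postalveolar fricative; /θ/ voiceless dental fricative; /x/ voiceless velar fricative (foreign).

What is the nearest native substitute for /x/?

h

/h/ is closest: same manner (fricative), place distance 2 (velar→glottal), same voicing; total 2. Next closest is /ʒ/ at distance 3.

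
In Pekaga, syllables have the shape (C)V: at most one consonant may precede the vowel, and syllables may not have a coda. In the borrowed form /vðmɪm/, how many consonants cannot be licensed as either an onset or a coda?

3

Syllabifying with onset maximization leaves /v/, /ð/, /m/ stranded (no codas are permitted; onsets are limited to one consonant).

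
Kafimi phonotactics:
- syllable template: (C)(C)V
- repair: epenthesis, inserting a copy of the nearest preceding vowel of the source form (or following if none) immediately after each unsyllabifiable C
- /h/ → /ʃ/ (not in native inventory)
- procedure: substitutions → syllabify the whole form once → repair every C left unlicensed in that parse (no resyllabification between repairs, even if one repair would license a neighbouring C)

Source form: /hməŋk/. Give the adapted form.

ʃməŋəkə

Substitution: /h/ → /ʃ/, giving /ʃməŋk/.
The consonants /ŋ/, /k/ cannot be parsed into a legal (C)(C)V syllable (no codas are permitted; onsets may contain at most 2 consonants).
Each unlicensed consonant becomes the onset of a new syllable: /ŋ/ → /ŋə/, /k/ → /kə/.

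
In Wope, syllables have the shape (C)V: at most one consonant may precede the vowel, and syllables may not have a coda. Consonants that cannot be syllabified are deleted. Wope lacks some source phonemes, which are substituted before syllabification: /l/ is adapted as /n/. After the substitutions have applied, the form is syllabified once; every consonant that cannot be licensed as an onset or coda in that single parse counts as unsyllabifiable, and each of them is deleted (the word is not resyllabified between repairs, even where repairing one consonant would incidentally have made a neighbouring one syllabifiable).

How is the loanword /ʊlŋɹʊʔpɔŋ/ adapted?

Substitution: /l/ → /n/, giving /ʊnŋɹʊʔpɔŋ/.
Under (C)V, the unsyllabifiable consonants are /n/, /ŋ/, /ʔ/, /ŋ/ (no codas are permitted; onsets are limited to one consonant).
Each unlicensed consonant is deleted: /n/, /ŋ/, /ʔ/, /ŋ/.

ʊɹʊpɔ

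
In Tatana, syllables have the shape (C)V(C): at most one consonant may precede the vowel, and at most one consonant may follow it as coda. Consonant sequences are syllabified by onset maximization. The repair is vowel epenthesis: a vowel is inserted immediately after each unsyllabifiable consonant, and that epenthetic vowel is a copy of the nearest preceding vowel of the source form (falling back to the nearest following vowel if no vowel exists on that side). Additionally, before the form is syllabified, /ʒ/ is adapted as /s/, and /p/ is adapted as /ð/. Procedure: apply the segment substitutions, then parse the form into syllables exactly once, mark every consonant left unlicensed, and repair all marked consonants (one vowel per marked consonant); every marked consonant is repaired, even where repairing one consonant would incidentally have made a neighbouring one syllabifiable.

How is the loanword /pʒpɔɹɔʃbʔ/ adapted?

ðɔsɔðɔɹɔʃbɔʔɔ

Substitution: /p/ → /ð/, /ʒ/ → /s/, giving /ðsðɔɹɔʃbʔ/.
Under (C)V(C), the unsyllabifiable consonants are /ð/, /s/, /b/, /ʔ/ (at most one coda consonant is licensed; onsets are limited to one consonant).
Epenthesis after each stranded consonant: /ð/ → /ðɔ/, /s/ → /sɔ/, /b/ → /bɔ/, /ʔ/ → /ʔɔ/.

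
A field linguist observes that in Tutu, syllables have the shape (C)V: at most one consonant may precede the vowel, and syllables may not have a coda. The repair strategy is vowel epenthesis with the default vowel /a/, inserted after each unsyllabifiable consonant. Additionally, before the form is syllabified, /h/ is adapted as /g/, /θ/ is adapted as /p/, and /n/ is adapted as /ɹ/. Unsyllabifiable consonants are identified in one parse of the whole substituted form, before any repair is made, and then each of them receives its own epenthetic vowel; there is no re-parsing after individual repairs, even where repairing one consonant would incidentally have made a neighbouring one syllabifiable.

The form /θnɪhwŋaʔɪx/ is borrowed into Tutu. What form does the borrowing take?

Substitution: /θ/ → /p/, /n/ → /ɹ/, /h/ → /g/, giving /pɹɪgwŋaʔɪx/.
The consonants /p/, /g/, /w/, /x/ cannot be parsed into a legal (C)V syllable (no codas are permitted; onsets are limited to one consonant).
Inserting the epenthetic vowel yields /p/ → /pa/, /g/ → /ga/, /w/ → /wa/, /x/ → /xa/.

paɹɪgawaŋaʔɪxa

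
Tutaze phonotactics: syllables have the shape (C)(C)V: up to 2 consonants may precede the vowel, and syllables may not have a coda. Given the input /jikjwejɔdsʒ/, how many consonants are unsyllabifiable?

4

Under (C)(C)V, the unsyllabifiable consonants are /k/, /d/, /s/, /ʒ/ (no codas are permitted; onsets may contain at most 2 consonants).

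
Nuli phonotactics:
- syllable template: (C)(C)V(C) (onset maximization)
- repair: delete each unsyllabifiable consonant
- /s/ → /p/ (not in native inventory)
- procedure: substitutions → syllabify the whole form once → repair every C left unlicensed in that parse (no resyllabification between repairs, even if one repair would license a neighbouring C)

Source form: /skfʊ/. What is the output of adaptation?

Substitution: /s/ → /p/, giving /pkfʊ/.
Syllabifying with onset maximization leaves /p/ stranded (at most one coda consonant is licensed; onsets may contain at most 2 consonants).
Deletion applies to /p/.

kfʊ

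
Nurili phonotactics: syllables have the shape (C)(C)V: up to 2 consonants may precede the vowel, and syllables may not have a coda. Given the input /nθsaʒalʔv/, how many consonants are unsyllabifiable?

Syllabifying with onset maximization leaves /n/, /l/, /ʔ/, /v/ stranded (no codas are permitted; onsets may contain at most 2 consonants).

4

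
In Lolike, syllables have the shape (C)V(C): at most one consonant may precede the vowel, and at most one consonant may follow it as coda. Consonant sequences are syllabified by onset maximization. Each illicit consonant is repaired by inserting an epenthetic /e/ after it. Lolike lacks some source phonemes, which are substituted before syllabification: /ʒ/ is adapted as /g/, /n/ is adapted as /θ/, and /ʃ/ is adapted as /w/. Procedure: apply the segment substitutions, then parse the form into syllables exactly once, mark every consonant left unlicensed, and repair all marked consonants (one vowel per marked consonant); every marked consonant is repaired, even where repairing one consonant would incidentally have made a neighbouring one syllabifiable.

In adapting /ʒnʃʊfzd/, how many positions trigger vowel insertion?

After substitution the input is /gθwʊfzd/.
The unsyllabifiable consonants are /g/, /θ/, /z/, /d/; each receives one epenthetic vowel.

4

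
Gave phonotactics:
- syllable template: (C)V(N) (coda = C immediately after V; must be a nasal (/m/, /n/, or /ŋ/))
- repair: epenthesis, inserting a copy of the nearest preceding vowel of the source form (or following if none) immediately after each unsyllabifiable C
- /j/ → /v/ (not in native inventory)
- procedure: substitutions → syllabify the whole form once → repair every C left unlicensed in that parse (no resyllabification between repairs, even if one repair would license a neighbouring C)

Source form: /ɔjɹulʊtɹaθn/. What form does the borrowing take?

Substitution: /j/ → /v/, giving /ɔvɹulʊtɹaθn/.
The consonants /v/, /t/, /θ/, /n/ cannot be parsed into a legal (C)V(N) syllable (only a nasal (/m/, /n/, or /ŋ/) is licensed in coda position; onsets are limited to one consonant).
Inserting the epenthetic vowel yields /v/ → /vɔ/, /t/ → /tʊ/, /θ/ → /θa/, /n/ → /na/.

ɔvɔɹulʊtʊɹaθana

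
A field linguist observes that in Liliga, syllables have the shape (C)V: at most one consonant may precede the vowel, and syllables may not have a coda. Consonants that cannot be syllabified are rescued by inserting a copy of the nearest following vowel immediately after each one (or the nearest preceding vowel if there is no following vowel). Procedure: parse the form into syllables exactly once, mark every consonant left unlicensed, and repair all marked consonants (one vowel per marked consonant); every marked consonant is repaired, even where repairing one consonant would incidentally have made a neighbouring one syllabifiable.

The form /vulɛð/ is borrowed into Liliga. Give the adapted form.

Syllabifying with onset maximization leaves /ð/ stranded (no codas are permitted; onsets are limited to one consonant).
Inserting the epenthetic vowel yields /ð/ → /ðɛ/.

vulɛðɛ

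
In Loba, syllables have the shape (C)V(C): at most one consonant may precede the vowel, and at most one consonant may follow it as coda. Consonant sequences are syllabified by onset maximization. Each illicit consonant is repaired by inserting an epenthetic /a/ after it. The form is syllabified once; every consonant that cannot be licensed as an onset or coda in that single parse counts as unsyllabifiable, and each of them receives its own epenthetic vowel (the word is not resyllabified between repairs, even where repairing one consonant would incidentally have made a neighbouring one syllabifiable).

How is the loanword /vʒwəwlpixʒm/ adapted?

Under (C)V(C), the unsyllabifiable consonants are /v/, /ʒ/, /l/, /ʒ/, /m/ (at most one coda consonant is licensed; onsets are limited to one consonant).
Each unlicensed consonant becomes the onset of a new syllable: /v/ → /va/, /ʒ/ → /ʒa/, /l/ → /la/, /ʒ/ → /ʒa/, /m/ → /ma/.

vaʒawəwlapixʒama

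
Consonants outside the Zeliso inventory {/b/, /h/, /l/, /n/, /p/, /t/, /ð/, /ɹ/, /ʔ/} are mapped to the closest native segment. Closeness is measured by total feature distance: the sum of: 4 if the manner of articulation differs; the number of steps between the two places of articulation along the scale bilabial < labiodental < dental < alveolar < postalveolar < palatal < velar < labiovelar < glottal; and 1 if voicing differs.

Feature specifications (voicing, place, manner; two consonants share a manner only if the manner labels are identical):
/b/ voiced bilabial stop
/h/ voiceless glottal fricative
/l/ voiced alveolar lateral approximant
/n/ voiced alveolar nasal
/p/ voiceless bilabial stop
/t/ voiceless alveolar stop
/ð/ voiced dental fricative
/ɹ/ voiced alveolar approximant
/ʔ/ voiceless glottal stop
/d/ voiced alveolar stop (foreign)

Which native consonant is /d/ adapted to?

t

/t/ is closest: same manner (stop), place distance 0 (alveolar→alveolar), voicing differs (+1); total 1. Next closest is /b/ at distance 3.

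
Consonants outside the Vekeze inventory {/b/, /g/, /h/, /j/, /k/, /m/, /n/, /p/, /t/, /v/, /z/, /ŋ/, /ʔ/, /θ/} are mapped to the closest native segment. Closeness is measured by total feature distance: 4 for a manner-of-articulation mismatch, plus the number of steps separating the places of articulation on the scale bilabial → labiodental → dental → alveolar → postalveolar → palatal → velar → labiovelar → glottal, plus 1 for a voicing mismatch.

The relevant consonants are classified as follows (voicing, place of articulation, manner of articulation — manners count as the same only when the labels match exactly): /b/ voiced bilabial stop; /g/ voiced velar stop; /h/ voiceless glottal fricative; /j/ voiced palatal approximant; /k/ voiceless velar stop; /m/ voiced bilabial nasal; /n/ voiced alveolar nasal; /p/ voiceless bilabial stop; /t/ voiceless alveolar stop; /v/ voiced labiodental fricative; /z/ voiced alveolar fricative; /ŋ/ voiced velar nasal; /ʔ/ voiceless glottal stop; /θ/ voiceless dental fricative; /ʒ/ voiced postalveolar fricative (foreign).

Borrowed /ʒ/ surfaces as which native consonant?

z

/z/ is closest: same manner (fricative), place distance 1 (postalveolar→alveolar), same voicing; total 1. Next closest is /v/ at distance 3.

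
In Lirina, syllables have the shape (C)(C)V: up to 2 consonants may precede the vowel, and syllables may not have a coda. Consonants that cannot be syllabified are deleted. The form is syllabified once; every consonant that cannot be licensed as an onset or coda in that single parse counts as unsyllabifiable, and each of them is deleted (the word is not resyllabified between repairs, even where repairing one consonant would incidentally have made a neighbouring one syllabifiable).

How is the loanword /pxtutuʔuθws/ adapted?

Under (C)(C)V, the unsyllabifiable consonants are /p/, /θ/, /w/, /s/ (no codas are permitted; onsets may contain at most 2 consonants).
Deletion applies to /p/, /θ/, /w/, /s/.

xtutuʔu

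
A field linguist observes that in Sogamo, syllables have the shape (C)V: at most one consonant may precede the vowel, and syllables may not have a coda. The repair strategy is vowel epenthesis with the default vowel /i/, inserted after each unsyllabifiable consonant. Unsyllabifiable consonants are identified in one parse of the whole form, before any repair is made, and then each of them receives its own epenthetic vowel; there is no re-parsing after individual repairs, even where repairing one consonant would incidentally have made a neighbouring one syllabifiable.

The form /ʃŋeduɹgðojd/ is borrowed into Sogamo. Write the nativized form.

The consonants /ʃ/, /ɹ/, /g/, /j/, /d/ cannot be parsed into a legal (C)V syllable (no codas are permitted; onsets are limited to one consonant).
Epenthesis after each stranded consonant: /ʃ/ → /ʃi/, /ɹ/ → /ɹi/, /g/ → /gi/, /j/ → /ji/, /d/ → /di/.

ʃiŋeduɹigiðojidi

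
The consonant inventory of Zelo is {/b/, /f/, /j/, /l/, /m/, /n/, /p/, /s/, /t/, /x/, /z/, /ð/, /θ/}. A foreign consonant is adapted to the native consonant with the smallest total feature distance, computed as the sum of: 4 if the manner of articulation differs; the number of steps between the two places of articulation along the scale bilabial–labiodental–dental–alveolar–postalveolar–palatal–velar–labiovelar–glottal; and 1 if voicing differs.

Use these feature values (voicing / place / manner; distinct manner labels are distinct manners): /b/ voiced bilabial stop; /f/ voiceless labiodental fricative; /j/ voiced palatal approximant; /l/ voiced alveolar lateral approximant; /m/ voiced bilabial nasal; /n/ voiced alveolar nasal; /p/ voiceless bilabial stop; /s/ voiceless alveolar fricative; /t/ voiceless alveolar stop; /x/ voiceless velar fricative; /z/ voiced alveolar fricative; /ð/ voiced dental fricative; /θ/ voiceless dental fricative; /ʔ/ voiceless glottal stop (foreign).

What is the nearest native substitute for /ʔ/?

t

/t/ is closest: same manner (stop), place distance 5 (glottal→alveolar), same voicing; total 5. Next closest is /x/ at distance 6.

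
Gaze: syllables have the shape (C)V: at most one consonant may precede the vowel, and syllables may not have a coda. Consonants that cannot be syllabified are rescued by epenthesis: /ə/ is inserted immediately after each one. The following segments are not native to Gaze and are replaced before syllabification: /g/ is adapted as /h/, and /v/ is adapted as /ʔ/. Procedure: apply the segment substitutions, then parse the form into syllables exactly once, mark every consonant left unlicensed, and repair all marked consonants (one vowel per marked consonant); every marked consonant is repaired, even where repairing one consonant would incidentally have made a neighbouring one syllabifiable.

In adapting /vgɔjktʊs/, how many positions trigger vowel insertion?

After substitution the input is /ʔhɔjktʊs/.
The unsyllabifiable consonants are /ʔ/, /j/, /k/, /s/; each receives one epenthetic vowel.

4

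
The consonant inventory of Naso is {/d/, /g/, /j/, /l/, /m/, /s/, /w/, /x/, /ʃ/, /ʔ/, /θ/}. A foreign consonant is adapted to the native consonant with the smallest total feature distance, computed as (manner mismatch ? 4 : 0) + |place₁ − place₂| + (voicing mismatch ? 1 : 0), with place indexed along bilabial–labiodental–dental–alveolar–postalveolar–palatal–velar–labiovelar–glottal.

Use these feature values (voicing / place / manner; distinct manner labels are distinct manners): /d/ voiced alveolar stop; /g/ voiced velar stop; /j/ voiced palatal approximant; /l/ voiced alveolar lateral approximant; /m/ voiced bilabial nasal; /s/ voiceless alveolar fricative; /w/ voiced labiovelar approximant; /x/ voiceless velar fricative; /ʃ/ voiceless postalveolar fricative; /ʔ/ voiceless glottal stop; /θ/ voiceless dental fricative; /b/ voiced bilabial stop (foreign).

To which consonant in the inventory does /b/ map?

/d/ is closest: same manner (stop), place distance 3 (bilabial→alveolar), same voicing; total 3. Next closest is /m/ at distance 4.

d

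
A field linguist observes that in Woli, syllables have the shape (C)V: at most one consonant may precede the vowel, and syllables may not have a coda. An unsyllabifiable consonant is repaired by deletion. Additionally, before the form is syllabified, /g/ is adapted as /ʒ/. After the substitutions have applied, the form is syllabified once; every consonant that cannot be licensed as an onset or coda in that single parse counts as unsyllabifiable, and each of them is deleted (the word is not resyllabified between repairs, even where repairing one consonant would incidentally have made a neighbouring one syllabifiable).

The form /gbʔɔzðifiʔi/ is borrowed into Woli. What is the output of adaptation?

ʔɔðifiʔi

Substitution: /g/ → /ʒ/, giving /ʒbʔɔzðifiʔi/.
Syllabifying with onset maximization leaves /ʒ/, /b/, /z/ stranded (no codas are permitted; onsets are limited to one consonant).
Each unlicensed consonant is deleted: /ʒ/, /b/, /z/.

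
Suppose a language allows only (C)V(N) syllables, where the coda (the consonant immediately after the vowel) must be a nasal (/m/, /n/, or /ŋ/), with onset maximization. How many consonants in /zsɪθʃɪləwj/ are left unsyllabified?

4

The consonants /z/, /θ/, /w/, /j/ cannot be parsed into a legal (C)V(N) syllable (only a nasal (/m/, /n/, or /ŋ/) is licensed in coda position; onsets are limited to one consonant).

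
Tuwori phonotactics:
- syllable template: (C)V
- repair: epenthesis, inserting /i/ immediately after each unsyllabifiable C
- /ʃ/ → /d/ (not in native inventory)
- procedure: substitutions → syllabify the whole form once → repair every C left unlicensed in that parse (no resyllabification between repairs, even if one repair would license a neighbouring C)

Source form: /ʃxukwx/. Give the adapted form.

dixukiwixi

Substitution: /ʃ/ → /d/, giving /dxukwx/.
Under (C)V, the unsyllabifiable consonants are /d/, /k/, /w/, /x/ (no codas are permitted; onsets are limited to one consonant).
Each unlicensed consonant becomes the onset of a new syllable: /d/ → /di/, /k/ → /ki/, /w/ → /wi/, /x/ → /xi/.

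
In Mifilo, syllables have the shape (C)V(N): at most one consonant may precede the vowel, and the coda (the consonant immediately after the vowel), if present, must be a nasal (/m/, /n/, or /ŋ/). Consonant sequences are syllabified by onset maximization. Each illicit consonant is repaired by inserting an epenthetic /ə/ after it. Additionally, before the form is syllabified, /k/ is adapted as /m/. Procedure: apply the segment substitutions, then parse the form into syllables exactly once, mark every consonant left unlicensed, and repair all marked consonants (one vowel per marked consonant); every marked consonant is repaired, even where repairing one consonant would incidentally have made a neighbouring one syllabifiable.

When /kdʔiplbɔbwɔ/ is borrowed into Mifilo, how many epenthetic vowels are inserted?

5

After substitution the input is /mdʔiplbɔbwɔ/.
The unsyllabifiable consonants are /m/, /d/, /p/, /l/, /b/; each receives one epenthetic vowel.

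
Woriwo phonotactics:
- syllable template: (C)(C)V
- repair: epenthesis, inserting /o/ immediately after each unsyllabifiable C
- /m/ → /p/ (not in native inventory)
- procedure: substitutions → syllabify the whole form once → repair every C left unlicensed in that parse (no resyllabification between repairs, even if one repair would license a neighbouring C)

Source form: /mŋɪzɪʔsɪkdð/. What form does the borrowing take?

Substitution: /m/ → /p/, giving /pŋɪzɪʔsɪkdð/.
Syllabifying with onset maximization leaves /k/, /d/, /ð/ stranded (no codas are permitted; onsets may contain at most 2 consonants).
Epenthesis after each stranded consonant: /k/ → /ko/, /d/ → /do/, /ð/ → /ðo/.

pŋɪzɪʔsɪkodoðo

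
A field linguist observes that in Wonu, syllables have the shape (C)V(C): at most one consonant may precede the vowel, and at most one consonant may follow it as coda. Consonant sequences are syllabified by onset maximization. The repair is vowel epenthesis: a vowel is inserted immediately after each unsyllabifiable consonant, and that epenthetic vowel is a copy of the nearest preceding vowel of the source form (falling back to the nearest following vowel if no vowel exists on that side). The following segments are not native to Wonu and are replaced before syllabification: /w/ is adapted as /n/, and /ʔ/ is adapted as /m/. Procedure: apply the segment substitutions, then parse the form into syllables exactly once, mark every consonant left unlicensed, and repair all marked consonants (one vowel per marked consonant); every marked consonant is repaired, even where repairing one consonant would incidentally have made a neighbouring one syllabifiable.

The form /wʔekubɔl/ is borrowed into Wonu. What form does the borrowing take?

nemekubɔl

Substitution: /w/ → /n/, /ʔ/ → /m/, giving /nmekubɔl/.
Syllabifying with onset maximization leaves /n/ stranded (at most one coda consonant is licensed; onsets are limited to one consonant).
Inserting the epenthetic vowel yields /n/ → /ne/.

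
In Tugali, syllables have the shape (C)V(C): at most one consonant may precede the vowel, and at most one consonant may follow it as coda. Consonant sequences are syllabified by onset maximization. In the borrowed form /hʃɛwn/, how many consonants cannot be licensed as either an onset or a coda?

The consonants /h/, /n/ cannot be parsed into a legal (C)V(C) syllable (at most one coda consonant is licensed; onsets are limited to one consonant).

2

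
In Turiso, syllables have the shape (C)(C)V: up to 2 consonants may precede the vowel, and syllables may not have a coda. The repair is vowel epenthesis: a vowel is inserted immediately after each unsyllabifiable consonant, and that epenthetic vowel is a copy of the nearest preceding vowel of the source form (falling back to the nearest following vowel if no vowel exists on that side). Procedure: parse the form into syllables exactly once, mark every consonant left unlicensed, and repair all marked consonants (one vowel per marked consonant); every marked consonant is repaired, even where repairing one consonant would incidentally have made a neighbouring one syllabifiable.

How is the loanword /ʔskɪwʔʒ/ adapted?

Under (C)(C)V, the unsyllabifiable consonants are /ʔ/, /w/, /ʔ/, /ʒ/ (no codas are permitted; onsets may contain at most 2 consonants).
Each unlicensed consonant becomes the onset of a new syllable: /ʔ/ → /ʔɪ/, /w/ → /wɪ/, /ʔ/ → /ʔɪ/, /ʒ/ → /ʒɪ/.

ʔɪskɪwɪʔɪʒɪ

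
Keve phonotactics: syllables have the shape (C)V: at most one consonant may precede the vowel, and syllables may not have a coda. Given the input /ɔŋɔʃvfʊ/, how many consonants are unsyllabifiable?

Syllabifying with onset maximization leaves /ʃ/, /v/ stranded (no codas are permitted; onsets are limited to one consonant).

2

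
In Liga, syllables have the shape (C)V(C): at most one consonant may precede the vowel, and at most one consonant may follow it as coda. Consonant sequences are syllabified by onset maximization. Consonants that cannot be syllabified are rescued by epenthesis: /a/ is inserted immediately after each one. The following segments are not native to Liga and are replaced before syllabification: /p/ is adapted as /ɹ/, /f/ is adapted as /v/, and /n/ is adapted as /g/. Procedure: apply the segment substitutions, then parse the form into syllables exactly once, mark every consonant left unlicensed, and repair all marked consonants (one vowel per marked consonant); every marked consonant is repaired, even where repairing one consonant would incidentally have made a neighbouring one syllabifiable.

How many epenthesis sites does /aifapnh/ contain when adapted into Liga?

2

After substitution the input is /aivaɹgh/.
The unsyllabifiable consonants are /g/, /h/; each receives one epenthetic vowel.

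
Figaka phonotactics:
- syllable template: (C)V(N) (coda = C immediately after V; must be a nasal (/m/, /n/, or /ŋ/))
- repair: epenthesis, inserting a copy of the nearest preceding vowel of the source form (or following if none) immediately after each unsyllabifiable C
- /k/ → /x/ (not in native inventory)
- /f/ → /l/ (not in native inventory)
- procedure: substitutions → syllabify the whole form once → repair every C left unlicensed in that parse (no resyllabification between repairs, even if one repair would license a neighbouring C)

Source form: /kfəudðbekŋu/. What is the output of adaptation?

xələuduðubexeŋu

Substitution: /k/ → /x/, /f/ → /l/, giving /xləudðbexŋu/.
The consonants /x/, /d/, /ð/, /x/ cannot be parsed into a legal (C)V(N) syllable (only a nasal (/m/, /n/, or /ŋ/) is licensed in coda position; onsets are limited to one consonant).
Inserting the epenthetic vowel yields /x/ → /xə/, /d/ → /du/, /ð/ → /ðu/, /x/ → /xe/.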